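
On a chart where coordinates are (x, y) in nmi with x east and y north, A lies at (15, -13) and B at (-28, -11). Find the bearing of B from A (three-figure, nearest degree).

273°

Δeast = -28 − 15 = -43.00; Δnorth = -11 − -13 = 2.00.
Bearing = atan2(Δeast, Δnorth) mod 360° = 272.66° ≈ 273°.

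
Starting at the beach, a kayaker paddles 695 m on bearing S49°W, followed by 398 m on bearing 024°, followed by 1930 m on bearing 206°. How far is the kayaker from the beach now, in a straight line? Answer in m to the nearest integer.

2191 m

Leg 1 (S49°W, 695 m): east 695 sin 229° = -524.52, north 695 cos 229° = -455.96
Leg 2 (024°, 398 m): east 398 sin 24° = 161.88, north 398 cos 24° = 363.59
Leg 3 (206°, 1930 m): east 1930 sin 206° = -846.06, north 1930 cos 206° = -1734.67
Net: -1208.70 east, -1827.04 north. Distance = √((-1208.70)² + (-1827.04)²) = 2190.670 m.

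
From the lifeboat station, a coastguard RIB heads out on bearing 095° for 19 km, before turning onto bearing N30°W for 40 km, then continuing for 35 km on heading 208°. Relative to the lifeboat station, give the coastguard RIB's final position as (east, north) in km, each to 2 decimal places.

Leg 1 (095°, 19 km): east 19 sin 95° = 18.93, north 19 cos 95° = -1.66
Leg 2 (N30°W, 40 km): east 40 sin 330° = -20.00, north 40 cos 330° = 34.64
Leg 3 (208°, 35 km): east 35 sin 208° = -16.43, north 35 cos 208° = -30.90
Summing: -17.50 km east, 2.08 km north → (-17.50, 2.08).

(-17.50, 2.08)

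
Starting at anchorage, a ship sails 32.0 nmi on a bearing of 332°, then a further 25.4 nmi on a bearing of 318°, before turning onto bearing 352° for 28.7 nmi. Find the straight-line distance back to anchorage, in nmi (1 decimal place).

83.7 nmi

Leg 1 (332°, 32.0 nmi): east 32.0 sin 332° = -15.02, north 32.0 cos 332° = 28.25
Leg 2 (318°, 25.4 nmi): east 25.4 sin 318° = -17.00, north 25.4 cos 318° = 18.88
Leg 3 (352°, 28.7 nmi): east 28.7 sin 352° = -3.99, north 28.7 cos 352° = 28.42
Net: -36.01 east, 75.55 north. Distance = √((-36.01)² + (75.55)²) = 83.695 nmi.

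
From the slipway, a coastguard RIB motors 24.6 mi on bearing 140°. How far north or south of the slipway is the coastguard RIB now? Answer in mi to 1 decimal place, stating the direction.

18.8 mi south

Leg 1 (140°, 24.6 mi): east 24.6 sin 140° = 15.81, north 24.6 cos 140° = -18.84
Net north component: -18.84 mi.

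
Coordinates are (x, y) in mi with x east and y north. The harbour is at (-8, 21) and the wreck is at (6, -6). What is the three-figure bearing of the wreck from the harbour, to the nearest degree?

153°

Δeast = 6 − -8 = 14.00; Δnorth = -6 − 21 = -27.00.
Bearing = atan2(Δeast, Δnorth) mod 360° = 152.59° ≈ 153°.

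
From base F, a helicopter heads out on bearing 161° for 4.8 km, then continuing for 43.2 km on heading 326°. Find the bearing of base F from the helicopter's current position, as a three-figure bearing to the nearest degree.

144°

Leg 1 (161°, 4.8 km): east 4.8 sin 161° = 1.56, north 4.8 cos 161° = -4.54
Leg 2 (326°, 43.2 km): east 43.2 sin 326° = -24.16, north 43.2 cos 326° = 35.81
Net displacement: -22.59 east, 31.28 north. Direction back to start is (22.59, -31.28): bearing = atan2(22.59, -31.28) mod 360° = 144.15° ≈ 144°.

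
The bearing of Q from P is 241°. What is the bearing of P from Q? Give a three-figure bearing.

Back-bearing = 241° − 180° = 061°.

061°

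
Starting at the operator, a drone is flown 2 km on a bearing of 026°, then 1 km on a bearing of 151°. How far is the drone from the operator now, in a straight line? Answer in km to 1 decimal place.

Leg 1 (026°, 2 km): east 2 sin 26° = 0.88, north 2 cos 26° = 1.80
Leg 2 (151°, 1 km): east 1 sin 151° = 0.48, north 1 cos 151° = -0.87
Net: 1.36 east, 0.92 north. Distance = √((1.36)² + (0.92)²) = 1.645 km.

1.6 km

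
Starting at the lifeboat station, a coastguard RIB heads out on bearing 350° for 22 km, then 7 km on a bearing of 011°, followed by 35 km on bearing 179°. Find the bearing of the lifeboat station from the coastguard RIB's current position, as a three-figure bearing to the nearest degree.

016°

Leg 1 (350°, 22 km): east 22 sin 350° = -3.82, north 22 cos 350° = 21.67
Leg 2 (011°, 7 km): east 7 sin 11° = 1.34, north 7 cos 11° = 6.87
Leg 3 (179°, 35 km): east 35 sin 179° = 0.61, north 35 cos 179° = -34.99
Net displacement: -1.87 east, -6.46 north. Direction back to start is (1.87, 6.46): bearing = atan2(1.87, 6.46) mod 360° = 16.18° ≈ 016°.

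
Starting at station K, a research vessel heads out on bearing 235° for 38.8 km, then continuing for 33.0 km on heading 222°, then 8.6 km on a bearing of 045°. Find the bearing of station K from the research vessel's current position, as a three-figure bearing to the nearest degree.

Leg 1 (235°, 38.8 km): east 38.8 sin 235° = -31.78, north 38.8 cos 235° = -22.25
Leg 2 (222°, 33.0 km): east 33.0 sin 222° = -22.08, north 33.0 cos 222° = -24.52
Leg 3 (045°, 8.6 km): east 8.6 sin 45° = 6.08, north 8.6 cos 45° = 6.08
Net displacement: -47.78 east, -40.70 north. Direction back to start is (47.78, 40.70): bearing = atan2(47.78, 40.70) mod 360° = 49.58° ≈ 050°.

050°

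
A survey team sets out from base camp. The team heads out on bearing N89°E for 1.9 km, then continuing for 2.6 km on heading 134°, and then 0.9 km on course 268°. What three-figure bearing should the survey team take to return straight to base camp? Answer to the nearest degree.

302°

Leg 1 (N89°E, 1.9 km): east 1.9 sin 89° = 1.90, north 1.9 cos 89° = 0.03
Leg 2 (134°, 2.6 km): east 2.6 sin 134° = 1.87, north 2.6 cos 134° = -1.81
Leg 3 (268°, 0.9 km): east 0.9 sin 268° = -0.90, north 0.9 cos 268° = -0.03
Net displacement: 2.87 east, -1.80 north. Direction back to start is (-2.87, 1.80): bearing = atan2(-2.87, 1.80) mod 360° = 302.15° ≈ 302°.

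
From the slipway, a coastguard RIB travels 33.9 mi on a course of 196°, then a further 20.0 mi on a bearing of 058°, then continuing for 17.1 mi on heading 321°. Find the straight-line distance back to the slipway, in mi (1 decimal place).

9.3 mi

Leg 1 (196°, 33.9 mi): east 33.9 sin 196° = -9.34, north 33.9 cos 196° = -32.59
Leg 2 (058°, 20.0 mi): east 20.0 sin 58° = 16.96, north 20.0 cos 58° = 10.60
Leg 3 (321°, 17.1 mi): east 17.1 sin 321° = -10.76, north 17.1 cos 321° = 13.29
Net: -3.14 east, -8.70 north. Distance = √((-3.14)² + (-8.70)²) = 9.250 mi.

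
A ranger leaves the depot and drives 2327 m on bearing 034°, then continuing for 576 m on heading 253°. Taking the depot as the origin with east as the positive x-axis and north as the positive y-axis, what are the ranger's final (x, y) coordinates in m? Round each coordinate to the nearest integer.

(750, 1761)

Leg 1 (034°, 2327 m): east 2327 sin 34° = 1301.24, north 2327 cos 34° = 1929.17
Leg 2 (253°, 576 m): east 576 sin 253° = -550.83, north 576 cos 253° = -168.41
Summing: 750.41 m east, 1760.76 m north → (750, 1761).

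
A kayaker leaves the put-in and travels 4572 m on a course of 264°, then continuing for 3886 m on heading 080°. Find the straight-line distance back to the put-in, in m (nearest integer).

746 m

Leg 1 (264°, 4572 m): east 4572 sin 264° = -4546.95, north 4572 cos 264° = -477.90
Leg 2 (080°, 3886 m): east 3886 sin 80° = 3826.96, north 3886 cos 80° = 674.80
Net: -719.99 east, 196.89 north. Distance = √((-719.99)² + (196.89)²) = 746.428 m.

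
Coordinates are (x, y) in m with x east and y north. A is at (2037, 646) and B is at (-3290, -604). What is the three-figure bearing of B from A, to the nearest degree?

257°

Δeast = -3290 − 2037 = -5327.00; Δnorth = -604 − 646 = -1250.00.
Bearing = atan2(Δeast, Δnorth) mod 360° = 256.79° ≈ 257°.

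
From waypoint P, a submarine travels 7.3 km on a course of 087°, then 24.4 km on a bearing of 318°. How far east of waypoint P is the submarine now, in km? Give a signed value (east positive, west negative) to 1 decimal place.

-9.0 km

Leg 1 (087°, 7.3 km): east 7.3 sin 87° = 7.29, north 7.3 cos 87° = 0.38
Leg 2 (318°, 24.4 km): east 24.4 sin 318° = -16.33, north 24.4 cos 318° = 18.13
Net east component: -9.04 km.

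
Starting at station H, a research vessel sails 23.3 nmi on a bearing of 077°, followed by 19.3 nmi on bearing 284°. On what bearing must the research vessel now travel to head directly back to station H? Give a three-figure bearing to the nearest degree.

Leg 1 (077°, 23.3 nmi): east 23.3 sin 77° = 22.70, north 23.3 cos 77° = 5.24
Leg 2 (284°, 19.3 nmi): east 19.3 sin 284° = -18.73, north 19.3 cos 284° = 4.67
Net displacement: 3.98 east, 9.91 north. Direction back to start is (-3.98, -9.91): bearing = atan2(-3.98, -9.91) mod 360° = 201.86° ≈ 202°.

202°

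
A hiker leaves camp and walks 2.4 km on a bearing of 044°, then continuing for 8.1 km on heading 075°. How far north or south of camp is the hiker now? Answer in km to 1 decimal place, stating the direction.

3.8 km north

Leg 1 (044°, 2.4 km): east 2.4 sin 44° = 1.67, north 2.4 cos 44° = 1.73
Leg 2 (075°, 8.1 km): east 8.1 sin 75° = 7.82, north 8.1 cos 75° = 2.10
Net north component: 3.82 km.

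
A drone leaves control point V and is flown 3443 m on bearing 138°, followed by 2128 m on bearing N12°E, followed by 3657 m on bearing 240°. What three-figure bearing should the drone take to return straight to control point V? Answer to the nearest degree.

Leg 1 (138°, 3443 m): east 3443 sin 138° = 2303.82, north 3443 cos 138° = -2558.65
Leg 2 (N12°E, 2128 m): east 2128 sin 12° = 442.44, north 2128 cos 12° = 2081.50
Leg 3 (240°, 3657 m): east 3657 sin 240° = -3167.05, north 3657 cos 240° = -1828.50
Net displacement: -420.80 east, -2305.65 north. Direction back to start is (420.80, 2305.65): bearing = atan2(420.80, 2305.65) mod 360° = 10.34° ≈ 010°.

010°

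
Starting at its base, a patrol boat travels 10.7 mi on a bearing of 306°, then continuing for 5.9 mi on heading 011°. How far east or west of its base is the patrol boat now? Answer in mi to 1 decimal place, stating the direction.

7.5 mi west

Leg 1 (306°, 10.7 mi): east 10.7 sin 306° = -8.66, north 10.7 cos 306° = 6.29
Leg 2 (011°, 5.9 mi): east 5.9 sin 11° = 1.13, north 5.9 cos 11° = 5.79
Net east component: -7.53 mi.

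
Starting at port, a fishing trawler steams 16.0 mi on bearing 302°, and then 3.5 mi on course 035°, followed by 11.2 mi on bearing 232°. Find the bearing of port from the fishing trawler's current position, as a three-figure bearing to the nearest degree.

Leg 1 (302°, 16.0 mi): east 16.0 sin 302° = -13.57, north 16.0 cos 302° = 8.48
Leg 2 (035°, 3.5 mi): east 3.5 sin 35° = 2.01, north 3.5 cos 35° = 2.87
Leg 3 (232°, 11.2 mi): east 11.2 sin 232° = -8.83, north 11.2 cos 232° = -6.90
Net displacement: -20.39 east, 4.45 north. Direction back to start is (20.39, -4.45): bearing = atan2(20.39, -4.45) mod 360° = 102.31° ≈ 102°.

102°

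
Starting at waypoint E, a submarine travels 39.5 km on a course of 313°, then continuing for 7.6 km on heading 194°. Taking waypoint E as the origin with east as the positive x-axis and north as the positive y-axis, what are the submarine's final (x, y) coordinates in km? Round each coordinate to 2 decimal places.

(-30.73, 19.56)

Leg 1 (313°, 39.5 km): east 39.5 sin 313° = -28.89, north 39.5 cos 313° = 26.94
Leg 2 (194°, 7.6 km): east 7.6 sin 194° = -1.84, north 7.6 cos 194° = -7.37
Summing: -30.73 km east, 19.56 km north → (-30.73, 19.56).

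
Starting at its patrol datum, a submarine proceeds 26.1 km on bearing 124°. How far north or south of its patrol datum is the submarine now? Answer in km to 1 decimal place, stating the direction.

14.6 km south

Leg 1 (124°, 26.1 km): east 26.1 sin 124° = 21.64, north 26.1 cos 124° = -14.59
Net north component: -14.59 km.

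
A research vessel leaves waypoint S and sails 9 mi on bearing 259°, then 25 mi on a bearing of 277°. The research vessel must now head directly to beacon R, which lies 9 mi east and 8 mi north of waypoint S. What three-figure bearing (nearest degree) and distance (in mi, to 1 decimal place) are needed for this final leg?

Leg 1 (259°, 9 mi): east 9 sin 259° = -8.83, north 9 cos 259° = -1.72
Leg 2 (277°, 25 mi): east 25 sin 277° = -24.81, north 25 cos 277° = 3.05
Current position: (-33.65, 1.33). Target: (9, 8). Remaining: Δeast = 42.65, Δnorth = 6.67.
Bearing = atan2(42.65, 6.67) mod 360° = 81.11°; distance = √((42.65)² + (6.67)²) = 43.167 mi.

081°, 43.2 mi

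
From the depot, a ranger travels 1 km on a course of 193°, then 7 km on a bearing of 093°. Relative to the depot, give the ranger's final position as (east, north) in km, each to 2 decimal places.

(6.77, -1.34)

Leg 1 (193°, 1 km): east 1 sin 193° = -0.22, north 1 cos 193° = -0.97
Leg 2 (093°, 7 km): east 7 sin 93° = 6.99, north 7 cos 93° = -0.37
Summing: 6.77 km east, -1.34 km north → (6.77, -1.34).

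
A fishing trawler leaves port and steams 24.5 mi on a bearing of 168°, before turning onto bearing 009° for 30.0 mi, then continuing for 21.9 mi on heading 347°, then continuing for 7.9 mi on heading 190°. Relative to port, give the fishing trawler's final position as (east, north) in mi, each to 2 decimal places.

(3.49, 19.22)

Leg 1 (168°, 24.5 mi): east 24.5 sin 168° = 5.09, north 24.5 cos 168° = -23.96
Leg 2 (009°, 30.0 mi): east 30.0 sin 9° = 4.69, north 30.0 cos 9° = 29.63
Leg 3 (347°, 21.9 mi): east 21.9 sin 347° = -4.93, north 21.9 cos 347° = 21.34
Leg 4 (190°, 7.9 mi): east 7.9 sin 190° = -1.37, north 7.9 cos 190° = -7.78
Summing: 3.49 mi east, 19.22 mi north → (3.49, 19.22).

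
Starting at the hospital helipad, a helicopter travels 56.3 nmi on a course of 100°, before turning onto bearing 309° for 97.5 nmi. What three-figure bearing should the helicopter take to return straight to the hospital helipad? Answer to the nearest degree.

Leg 1 (100°, 56.3 nmi): east 56.3 sin 100° = 55.44, north 56.3 cos 100° = -9.78
Leg 2 (309°, 97.5 nmi): east 97.5 sin 309° = -75.77, north 97.5 cos 309° = 61.36
Net displacement: -20.33 east, 51.58 north. Direction back to start is (20.33, -51.58): bearing = atan2(20.33, -51.58) mod 360° = 158.49° ≈ 158°.

158°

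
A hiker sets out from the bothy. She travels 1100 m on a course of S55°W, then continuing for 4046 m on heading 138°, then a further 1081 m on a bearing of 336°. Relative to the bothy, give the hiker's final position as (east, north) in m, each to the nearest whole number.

Leg 1 (S55°W, 1100 m): east 1100 sin 235° = -901.07, north 1100 cos 235° = -630.93
Leg 2 (138°, 4046 m): east 4046 sin 138° = 2707.30, north 4046 cos 138° = -3006.76
Leg 3 (336°, 1081 m): east 1081 sin 336° = -439.68, north 1081 cos 336° = 987.54
Summing: 1366.55 m east, -2650.16 m north → (1367, -2650).

(1367, -2650)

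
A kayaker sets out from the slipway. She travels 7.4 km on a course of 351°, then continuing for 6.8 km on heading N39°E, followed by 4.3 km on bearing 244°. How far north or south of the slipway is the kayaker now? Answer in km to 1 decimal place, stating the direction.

Leg 1 (351°, 7.4 km): east 7.4 sin 351° = -1.16, north 7.4 cos 351° = 7.31
Leg 2 (N39°E, 6.8 km): east 6.8 sin 39° = 4.28, north 6.8 cos 39° = 5.28
Leg 3 (244°, 4.3 km): east 4.3 sin 244° = -3.86, north 4.3 cos 244° = -1.88
Net north component: 10.71 km.

10.7 km north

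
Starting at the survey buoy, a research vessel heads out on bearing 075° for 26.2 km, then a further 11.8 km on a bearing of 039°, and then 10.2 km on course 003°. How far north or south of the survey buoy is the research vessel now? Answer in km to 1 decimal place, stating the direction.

26.1 km north

Leg 1 (075°, 26.2 km): east 26.2 sin 75° = 25.31, north 26.2 cos 75° = 6.78
Leg 2 (039°, 11.8 km): east 11.8 sin 39° = 7.43, north 11.8 cos 39° = 9.17
Leg 3 (003°, 10.2 km): east 10.2 sin 3° = 0.53, north 10.2 cos 3° = 10.19
Net north component: 26.14 km.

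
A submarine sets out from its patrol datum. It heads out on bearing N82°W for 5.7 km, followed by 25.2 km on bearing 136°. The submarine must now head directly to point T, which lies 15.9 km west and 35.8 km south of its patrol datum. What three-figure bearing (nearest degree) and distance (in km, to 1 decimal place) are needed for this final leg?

Leg 1 (N82°W, 5.7 km): east 5.7 sin 278° = -5.64, north 5.7 cos 278° = 0.79
Leg 2 (136°, 25.2 km): east 25.2 sin 136° = 17.51, north 25.2 cos 136° = -18.13
Current position: (11.86, -17.33). Target: (-15.9, -35.8). Remaining: Δeast = -27.76, Δnorth = -18.47.
Bearing = atan2(-27.76, -18.47) mod 360° = 236.37°; distance = √((-27.76)² + (-18.47)²) = 33.342 km.

236°, 33.3 km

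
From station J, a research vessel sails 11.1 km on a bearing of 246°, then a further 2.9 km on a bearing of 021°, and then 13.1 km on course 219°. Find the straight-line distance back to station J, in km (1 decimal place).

21.1 km

Leg 1 (246°, 11.1 km): east 11.1 sin 246° = -10.14, north 11.1 cos 246° = -4.51
Leg 2 (021°, 2.9 km): east 2.9 sin 21° = 1.04, north 2.9 cos 21° = 2.71
Leg 3 (219°, 13.1 km): east 13.1 sin 219° = -8.24, north 13.1 cos 219° = -10.18
Net: -17.35 east, -11.99 north. Distance = √((-17.35)² + (-11.99)²) = 21.085 km.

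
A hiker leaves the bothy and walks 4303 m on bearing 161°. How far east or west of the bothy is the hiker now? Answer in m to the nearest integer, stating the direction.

1401 m east

Leg 1 (161°, 4303 m): east 4303 sin 161° = 1400.92, north 4303 cos 161° = -4068.57
Net east component: 1400.92 m.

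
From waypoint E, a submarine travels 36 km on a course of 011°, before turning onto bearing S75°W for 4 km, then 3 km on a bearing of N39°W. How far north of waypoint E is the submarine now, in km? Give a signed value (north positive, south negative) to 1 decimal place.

Leg 1 (011°, 36 km): east 36 sin 11° = 6.87, north 36 cos 11° = 35.34
Leg 2 (S75°W, 4 km): east 4 sin 255° = -3.86, north 4 cos 255° = -1.04
Leg 3 (N39°W, 3 km): east 3 sin 321° = -1.89, north 3 cos 321° = 2.33
Net north component: 36.63 km.

36.6 km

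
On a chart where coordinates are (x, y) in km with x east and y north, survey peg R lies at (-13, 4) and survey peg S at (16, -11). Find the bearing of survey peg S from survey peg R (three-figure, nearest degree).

117°

Δeast = 16 − -13 = 29.00; Δnorth = -11 − 4 = -15.00.
Bearing = atan2(Δeast, Δnorth) mod 360° = 117.35° ≈ 117°.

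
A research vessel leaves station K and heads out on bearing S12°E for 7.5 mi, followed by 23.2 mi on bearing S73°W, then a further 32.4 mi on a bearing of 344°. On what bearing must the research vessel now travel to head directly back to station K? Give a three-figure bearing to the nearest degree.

Leg 1 (S12°E, 7.5 mi): east 7.5 sin 168° = 1.56, north 7.5 cos 168° = -7.34
Leg 2 (S73°W, 23.2 mi): east 23.2 sin 253° = -22.19, north 23.2 cos 253° = -6.78
Leg 3 (344°, 32.4 mi): east 32.4 sin 344° = -8.93, north 32.4 cos 344° = 31.14
Net displacement: -29.56 east, 17.03 north. Direction back to start is (29.56, -17.03): bearing = atan2(29.56, -17.03) mod 360° = 119.94° ≈ 120°.

120°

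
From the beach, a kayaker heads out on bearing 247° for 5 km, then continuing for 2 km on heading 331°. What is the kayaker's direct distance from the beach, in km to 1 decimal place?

5.6 km

Leg 1 (247°, 5 km): east 5 sin 247° = -4.60, north 5 cos 247° = -1.95
Leg 2 (331°, 2 km): east 2 sin 331° = -0.97, north 2 cos 331° = 1.75
Net: -5.57 east, -0.20 north. Distance = √((-5.57)² + (-0.20)²) = 5.576 km.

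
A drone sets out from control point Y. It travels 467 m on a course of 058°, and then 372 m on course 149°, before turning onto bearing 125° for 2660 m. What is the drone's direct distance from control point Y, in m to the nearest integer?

Leg 1 (058°, 467 m): east 467 sin 58° = 396.04, north 467 cos 58° = 247.47
Leg 2 (149°, 372 m): east 372 sin 149° = 191.59, north 372 cos 149° = -318.87
Leg 3 (125°, 2660 m): east 2660 sin 125° = 2178.94, north 2660 cos 125° = -1525.71
Net: 2766.58 east, -1597.11 north. Distance = √((2766.58)² + (-1597.11)²) = 3194.480 m.

3194 m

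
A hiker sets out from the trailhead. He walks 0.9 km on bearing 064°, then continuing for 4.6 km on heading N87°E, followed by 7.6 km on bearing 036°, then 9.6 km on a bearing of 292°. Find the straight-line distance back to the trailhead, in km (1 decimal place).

10.4 km

Leg 1 (064°, 0.9 km): east 0.9 sin 64° = 0.81, north 0.9 cos 64° = 0.39
Leg 2 (N87°E, 4.6 km): east 4.6 sin 87° = 4.59, north 4.6 cos 87° = 0.24
Leg 3 (036°, 7.6 km): east 7.6 sin 36° = 4.47, north 7.6 cos 36° = 6.15
Leg 4 (292°, 9.6 km): east 9.6 sin 292° = -8.90, north 9.6 cos 292° = 3.60
Net: 0.97 east, 10.38 north. Distance = √((0.97)² + (10.38)²) = 10.425 km.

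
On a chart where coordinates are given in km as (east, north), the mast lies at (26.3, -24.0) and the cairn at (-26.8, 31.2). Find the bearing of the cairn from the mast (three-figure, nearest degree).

Δeast = -26.8 − 26.3 = -53.10; Δnorth = 31.2 − -24.0 = 55.20.
Bearing = atan2(Δeast, Δnorth) mod 360° = 316.11° ≈ 316°.

316°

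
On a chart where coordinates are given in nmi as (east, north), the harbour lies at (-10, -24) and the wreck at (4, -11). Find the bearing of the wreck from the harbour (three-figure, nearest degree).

Δeast = 4 − -10 = 14.00; Δnorth = -11 − -24 = 13.00.
Bearing = atan2(Δeast, Δnorth) mod 360° = 47.12° ≈ 047°.

047°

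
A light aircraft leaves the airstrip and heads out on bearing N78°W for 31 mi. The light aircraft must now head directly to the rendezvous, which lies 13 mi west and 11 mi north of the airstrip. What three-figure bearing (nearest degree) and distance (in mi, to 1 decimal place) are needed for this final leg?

Leg 1 (N78°W, 31 mi): east 31 sin 282° = -30.32, north 31 cos 282° = 6.45
Current position: (-30.32, 6.45). Target: (-13, 11). Remaining: Δeast = 17.32, Δnorth = 4.55.
Bearing = atan2(17.32, 4.55) mod 360° = 75.27°; distance = √((17.32)² + (4.55)²) = 17.911 mi.

075°, 17.9 mi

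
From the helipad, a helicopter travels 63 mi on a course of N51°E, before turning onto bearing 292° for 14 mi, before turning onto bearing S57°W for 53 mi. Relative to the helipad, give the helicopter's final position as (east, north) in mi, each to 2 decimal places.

(-8.47, 16.03)

Leg 1 (N51°E, 63 mi): east 63 sin 51° = 48.96, north 63 cos 51° = 39.65
Leg 2 (292°, 14 mi): east 14 sin 292° = -12.98, north 14 cos 292° = 5.24
Leg 3 (S57°W, 53 mi): east 53 sin 237° = -44.45, north 53 cos 237° = -28.87
Summing: -8.47 mi east, 16.03 mi north → (-8.47, 16.03).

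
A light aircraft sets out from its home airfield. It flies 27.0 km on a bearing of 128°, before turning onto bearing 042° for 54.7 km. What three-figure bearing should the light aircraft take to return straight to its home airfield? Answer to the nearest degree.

247°

Leg 1 (128°, 27.0 km): east 27.0 sin 128° = 21.28, north 27.0 cos 128° = -16.62
Leg 2 (042°, 54.7 km): east 54.7 sin 42° = 36.60, north 54.7 cos 42° = 40.65
Net displacement: 57.88 east, 24.03 north. Direction back to start is (-57.88, -24.03): bearing = atan2(-57.88, -24.03) mod 360° = 247.45° ≈ 247°.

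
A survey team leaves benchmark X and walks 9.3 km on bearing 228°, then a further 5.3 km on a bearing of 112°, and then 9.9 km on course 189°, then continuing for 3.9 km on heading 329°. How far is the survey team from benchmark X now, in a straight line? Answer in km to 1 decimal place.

Leg 1 (228°, 9.3 km): east 9.3 sin 228° = -6.91, north 9.3 cos 228° = -6.22
Leg 2 (112°, 5.3 km): east 5.3 sin 112° = 4.91, north 5.3 cos 112° = -1.99
Leg 3 (189°, 9.9 km): east 9.9 sin 189° = -1.55, north 9.9 cos 189° = -9.78
Leg 4 (329°, 3.9 km): east 3.9 sin 329° = -2.01, north 3.9 cos 329° = 3.34
Net: -5.55 east, -14.64 north. Distance = √((-5.55)² + (-14.64)²) = 15.662 km.

15.7 km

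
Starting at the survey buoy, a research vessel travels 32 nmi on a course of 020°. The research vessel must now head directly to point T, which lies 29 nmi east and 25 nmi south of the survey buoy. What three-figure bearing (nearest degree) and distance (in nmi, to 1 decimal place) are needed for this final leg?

Leg 1 (020°, 32 nmi): east 32 sin 20° = 10.94, north 32 cos 20° = 30.07
Current position: (10.94, 30.07). Target: (29, -25). Remaining: Δeast = 18.06, Δnorth = -55.07.
Bearing = atan2(18.06, -55.07) mod 360° = 161.85°; distance = √((18.06)² + (-55.07)²) = 57.954 nmi.

162°, 58.0 nmi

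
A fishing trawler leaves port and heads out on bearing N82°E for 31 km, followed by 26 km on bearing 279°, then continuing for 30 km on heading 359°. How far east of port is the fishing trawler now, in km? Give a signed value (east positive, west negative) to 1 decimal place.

4.5 km

Leg 1 (N82°E, 31 km): east 31 sin 82° = 30.70, north 31 cos 82° = 4.31
Leg 2 (279°, 26 km): east 26 sin 279° = -25.68, north 26 cos 279° = 4.07
Leg 3 (359°, 30 km): east 30 sin 359° = -0.52, north 30 cos 359° = 30.00
Net east component: 4.49 km.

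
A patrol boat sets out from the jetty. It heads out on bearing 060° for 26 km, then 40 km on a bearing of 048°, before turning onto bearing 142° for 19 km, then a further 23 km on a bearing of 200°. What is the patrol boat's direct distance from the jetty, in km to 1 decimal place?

56.2 km

Leg 1 (060°, 26 km): east 26 sin 60° = 22.52, north 26 cos 60° = 13.00
Leg 2 (048°, 40 km): east 40 sin 48° = 29.73, north 40 cos 48° = 26.77
Leg 3 (142°, 19 km): east 19 sin 142° = 11.70, north 19 cos 142° = -14.97
Leg 4 (200°, 23 km): east 23 sin 200° = -7.87, north 23 cos 200° = -21.61
Net: 56.07 east, 3.18 north. Distance = √((56.07)² + (3.18)²) = 56.164 km.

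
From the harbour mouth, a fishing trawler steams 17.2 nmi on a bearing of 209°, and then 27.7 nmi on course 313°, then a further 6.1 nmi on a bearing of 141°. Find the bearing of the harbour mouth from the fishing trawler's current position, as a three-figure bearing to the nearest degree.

088°

Leg 1 (209°, 17.2 nmi): east 17.2 sin 209° = -8.34, north 17.2 cos 209° = -15.04
Leg 2 (313°, 27.7 nmi): east 27.7 sin 313° = -20.26, north 27.7 cos 313° = 18.89
Leg 3 (141°, 6.1 nmi): east 6.1 sin 141° = 3.84, north 6.1 cos 141° = -4.74
Net displacement: -24.76 east, -0.89 north. Direction back to start is (24.76, 0.89): bearing = atan2(24.76, 0.89) mod 360° = 87.94° ≈ 088°.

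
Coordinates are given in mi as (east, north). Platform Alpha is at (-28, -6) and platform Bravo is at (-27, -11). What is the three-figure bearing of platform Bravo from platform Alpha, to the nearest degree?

169°

Δeast = -27 − -28 = 1.00; Δnorth = -11 − -6 = -5.00.
Bearing = atan2(Δeast, Δnorth) mod 360° = 168.69° ≈ 169°.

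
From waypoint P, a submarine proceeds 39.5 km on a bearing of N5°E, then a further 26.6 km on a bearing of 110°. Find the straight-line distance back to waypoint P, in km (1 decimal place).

41.5 km

Leg 1 (N5°E, 39.5 km): east 39.5 sin 5° = 3.44, north 39.5 cos 5° = 39.35
Leg 2 (110°, 26.6 km): east 26.6 sin 110° = 25.00, north 26.6 cos 110° = -9.10
Net: 28.44 east, 30.25 north. Distance = √((28.44)² + (30.25)²) = 41.520 km.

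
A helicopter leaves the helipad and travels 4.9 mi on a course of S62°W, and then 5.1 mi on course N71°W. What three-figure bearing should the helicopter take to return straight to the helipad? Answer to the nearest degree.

086°

Leg 1 (S62°W, 4.9 mi): east 4.9 sin 242° = -4.33, north 4.9 cos 242° = -2.30
Leg 2 (N71°W, 5.1 mi): east 5.1 sin 289° = -4.82, north 5.1 cos 289° = 1.66
Net displacement: -9.15 east, -0.64 north. Direction back to start is (9.15, 0.64): bearing = atan2(9.15, 0.64) mod 360° = 86.00° ≈ 086°.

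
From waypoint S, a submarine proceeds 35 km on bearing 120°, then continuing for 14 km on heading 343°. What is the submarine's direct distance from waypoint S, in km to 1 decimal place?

26.5 km

Leg 1 (120°, 35 km): east 35 sin 120° = 30.31, north 35 cos 120° = -17.50
Leg 2 (343°, 14 km): east 14 sin 343° = -4.09, north 14 cos 343° = 13.39
Net: 26.22 east, -4.11 north. Distance = √((26.22)² + (-4.11)²) = 26.538 km.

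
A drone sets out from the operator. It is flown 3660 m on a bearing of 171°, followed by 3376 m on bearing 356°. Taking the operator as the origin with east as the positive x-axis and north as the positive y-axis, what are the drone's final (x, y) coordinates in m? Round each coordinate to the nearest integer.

(337, -247)

Leg 1 (171°, 3660 m): east 3660 sin 171° = 572.55, north 3660 cos 171° = -3614.94
Leg 2 (356°, 3376 m): east 3376 sin 356° = -235.50, north 3376 cos 356° = 3367.78
Summing: 337.05 m east, -247.16 m north → (337, -247).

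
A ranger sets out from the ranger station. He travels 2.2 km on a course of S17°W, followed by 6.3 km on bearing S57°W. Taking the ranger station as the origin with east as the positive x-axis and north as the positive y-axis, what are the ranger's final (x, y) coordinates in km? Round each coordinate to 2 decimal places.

Leg 1 (S17°W, 2.2 km): east 2.2 sin 197° = -0.64, north 2.2 cos 197° = -2.10
Leg 2 (S57°W, 6.3 km): east 6.3 sin 237° = -5.28, north 6.3 cos 237° = -3.43
Summing: -5.93 km east, -5.54 km north → (-5.93, -5.54).

(-5.93, -5.54)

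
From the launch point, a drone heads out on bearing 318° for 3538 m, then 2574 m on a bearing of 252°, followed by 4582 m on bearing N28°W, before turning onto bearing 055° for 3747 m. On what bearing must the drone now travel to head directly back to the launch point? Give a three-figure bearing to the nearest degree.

154°

Leg 1 (318°, 3538 m): east 3538 sin 318° = -2367.38, north 3538 cos 318° = 2629.25
Leg 2 (252°, 2574 m): east 2574 sin 252° = -2448.02, north 2574 cos 252° = -795.41
Leg 3 (N28°W, 4582 m): east 4582 sin 332° = -2151.12, north 4582 cos 332° = 4045.67
Leg 4 (055°, 3747 m): east 3747 sin 55° = 3069.36, north 3747 cos 55° = 2149.19
Net displacement: -3897.16 east, 8028.69 north. Direction back to start is (3897.16, -8028.69): bearing = atan2(3897.16, -8028.69) mod 360° = 154.11° ≈ 154°.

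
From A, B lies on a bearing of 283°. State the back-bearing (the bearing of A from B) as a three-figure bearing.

103°

Back-bearing = 283° − 180° = 103°.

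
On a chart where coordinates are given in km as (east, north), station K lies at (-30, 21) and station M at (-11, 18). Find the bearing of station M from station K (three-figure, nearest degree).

Δeast = -11 − -30 = 19.00; Δnorth = 18 − 21 = -3.00.
Bearing = atan2(Δeast, Δnorth) mod 360° = 98.97° ≈ 099°.

099°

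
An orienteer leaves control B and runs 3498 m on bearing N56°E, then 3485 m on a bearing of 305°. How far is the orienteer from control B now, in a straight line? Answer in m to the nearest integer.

3955 m

Leg 1 (N56°E, 3498 m): east 3498 sin 56° = 2899.97, north 3498 cos 56° = 1956.06
Leg 2 (305°, 3485 m): east 3485 sin 305° = -2854.74, north 3485 cos 305° = 1998.91
Net: 45.23 east, 3954.97 north. Distance = √((45.23)² + (3954.97)²) = 3955.229 m.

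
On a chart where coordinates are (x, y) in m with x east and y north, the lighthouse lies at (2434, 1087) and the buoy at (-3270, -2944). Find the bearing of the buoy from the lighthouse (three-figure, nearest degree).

Δeast = -3270 − 2434 = -5704.00; Δnorth = -2944 − 1087 = -4031.00.
Bearing = atan2(Δeast, Δnorth) mod 360° = 234.75° ≈ 235°.

235°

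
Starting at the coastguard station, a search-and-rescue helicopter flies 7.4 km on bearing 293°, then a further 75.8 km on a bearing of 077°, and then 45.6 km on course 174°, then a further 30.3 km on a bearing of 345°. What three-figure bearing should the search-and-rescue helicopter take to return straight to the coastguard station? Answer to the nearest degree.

Leg 1 (293°, 7.4 km): east 7.4 sin 293° = -6.81, north 7.4 cos 293° = 2.89
Leg 2 (077°, 75.8 km): east 75.8 sin 77° = 73.86, north 75.8 cos 77° = 17.05
Leg 3 (174°, 45.6 km): east 45.6 sin 174° = 4.77, north 45.6 cos 174° = -45.35
Leg 4 (345°, 30.3 km): east 30.3 sin 345° = -7.84, north 30.3 cos 345° = 29.27
Net displacement: 63.97 east, 3.86 north. Direction back to start is (-63.97, -3.86): bearing = atan2(-63.97, -3.86) mod 360° = 266.55° ≈ 267°.

267°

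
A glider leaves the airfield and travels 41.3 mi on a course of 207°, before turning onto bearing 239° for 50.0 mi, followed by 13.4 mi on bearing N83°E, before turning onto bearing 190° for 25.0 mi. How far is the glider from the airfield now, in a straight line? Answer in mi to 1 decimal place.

100.4 mi

Leg 1 (207°, 41.3 mi): east 41.3 sin 207° = -18.75, north 41.3 cos 207° = -36.80
Leg 2 (239°, 50.0 mi): east 50.0 sin 239° = -42.86, north 50.0 cos 239° = -25.75
Leg 3 (N83°E, 13.4 mi): east 13.4 sin 83° = 13.30, north 13.4 cos 83° = 1.63
Leg 4 (190°, 25.0 mi): east 25.0 sin 190° = -4.34, north 25.0 cos 190° = -24.62
Net: -52.65 east, -85.54 north. Distance = √((-52.65)² + (-85.54)²) = 100.442 mi.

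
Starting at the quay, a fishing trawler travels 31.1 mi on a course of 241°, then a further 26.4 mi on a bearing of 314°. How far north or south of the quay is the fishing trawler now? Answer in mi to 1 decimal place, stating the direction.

Leg 1 (241°, 31.1 mi): east 31.1 sin 241° = -27.20, north 31.1 cos 241° = -15.08
Leg 2 (314°, 26.4 mi): east 26.4 sin 314° = -18.99, north 26.4 cos 314° = 18.34
Net north component: 3.26 mi.

3.3 mi north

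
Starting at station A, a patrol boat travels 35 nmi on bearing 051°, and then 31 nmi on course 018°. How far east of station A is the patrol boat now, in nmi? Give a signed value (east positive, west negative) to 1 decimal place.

36.8 nmi

Leg 1 (051°, 35 nmi): east 35 sin 51° = 27.20, north 35 cos 51° = 22.03
Leg 2 (018°, 31 nmi): east 31 sin 18° = 9.58, north 31 cos 18° = 29.48
Net east component: 36.78 nmi.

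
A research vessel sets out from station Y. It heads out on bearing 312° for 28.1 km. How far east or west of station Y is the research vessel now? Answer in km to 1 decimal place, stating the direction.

Leg 1 (312°, 28.1 km): east 28.1 sin 312° = -20.88, north 28.1 cos 312° = 18.80
Net east component: -20.88 km.

20.9 km west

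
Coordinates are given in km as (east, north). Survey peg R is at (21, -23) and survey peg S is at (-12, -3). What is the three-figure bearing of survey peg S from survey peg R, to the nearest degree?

Δeast = -12 − 21 = -33.00; Δnorth = -3 − -23 = 20.00.
Bearing = atan2(Δeast, Δnorth) mod 360° = 301.22° ≈ 301°.

301°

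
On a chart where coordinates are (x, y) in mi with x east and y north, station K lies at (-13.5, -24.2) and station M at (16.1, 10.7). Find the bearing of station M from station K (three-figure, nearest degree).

Δeast = 16.1 − -13.5 = 29.60; Δnorth = 10.7 − -24.2 = 34.90.
Bearing = atan2(Δeast, Δnorth) mod 360° = 40.30° ≈ 040°.

040°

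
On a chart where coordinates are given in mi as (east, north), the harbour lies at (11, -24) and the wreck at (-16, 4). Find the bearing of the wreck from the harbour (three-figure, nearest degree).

Δeast = -16 − 11 = -27.00; Δnorth = 4 − -24 = 28.00.
Bearing = atan2(Δeast, Δnorth) mod 360° = 316.04° ≈ 316°.

316°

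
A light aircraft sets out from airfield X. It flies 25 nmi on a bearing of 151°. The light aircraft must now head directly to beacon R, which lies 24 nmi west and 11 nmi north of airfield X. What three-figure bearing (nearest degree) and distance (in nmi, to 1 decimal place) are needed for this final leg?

Leg 1 (151°, 25 nmi): east 25 sin 151° = 12.12, north 25 cos 151° = -21.87
Current position: (12.12, -21.87). Target: (-24, 11). Remaining: Δeast = -36.12, Δnorth = 32.87.
Bearing = atan2(-36.12, 32.87) mod 360° = 312.30°; distance = √((-36.12)² + (32.87)²) = 48.835 nmi.

312°, 48.8 nmi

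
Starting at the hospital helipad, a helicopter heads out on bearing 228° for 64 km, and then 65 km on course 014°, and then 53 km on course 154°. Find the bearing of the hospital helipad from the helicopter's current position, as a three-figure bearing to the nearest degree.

Leg 1 (228°, 64 km): east 64 sin 228° = -47.56, north 64 cos 228° = -42.82
Leg 2 (014°, 65 km): east 65 sin 14° = 15.72, north 65 cos 14° = 63.07
Leg 3 (154°, 53 km): east 53 sin 154° = 23.23, north 53 cos 154° = -47.64
Net displacement: -8.60 east, -27.39 north. Direction back to start is (8.60, 27.39): bearing = atan2(8.60, 27.39) mod 360° = 17.44° ≈ 017°.

017°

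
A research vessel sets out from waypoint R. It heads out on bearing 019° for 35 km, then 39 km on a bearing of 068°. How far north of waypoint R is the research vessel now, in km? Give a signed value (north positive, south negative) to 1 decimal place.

47.7 km

Leg 1 (019°, 35 km): east 35 sin 19° = 11.39, north 35 cos 19° = 33.09
Leg 2 (068°, 39 km): east 39 sin 68° = 36.16, north 39 cos 68° = 14.61
Net north component: 47.70 km.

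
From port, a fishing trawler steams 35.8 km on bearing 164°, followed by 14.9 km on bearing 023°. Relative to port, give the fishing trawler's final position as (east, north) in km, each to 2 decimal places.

Leg 1 (164°, 35.8 km): east 35.8 sin 164° = 9.87, north 35.8 cos 164° = -34.41
Leg 2 (023°, 14.9 km): east 14.9 sin 23° = 5.82, north 14.9 cos 23° = 13.72
Summing: 15.69 km east, -20.70 km north → (15.69, -20.70).

(15.69, -20.70)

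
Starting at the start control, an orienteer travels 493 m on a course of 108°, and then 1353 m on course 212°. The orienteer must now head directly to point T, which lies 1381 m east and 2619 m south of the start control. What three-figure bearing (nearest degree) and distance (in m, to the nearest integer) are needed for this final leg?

Leg 1 (108°, 493 m): east 493 sin 108° = 468.87, north 493 cos 108° = -152.35
Leg 2 (212°, 1353 m): east 1353 sin 212° = -716.98, north 1353 cos 212° = -1147.41
Current position: (-248.11, -1299.75). Target: (1381, -2619). Remaining: Δeast = 1629.11, Δnorth = -1319.25.
Bearing = atan2(1629.11, -1319.25) mod 360° = 129.00°; distance = √((1629.11)² + (-1319.25)²) = 2096.284 m.

129°, 2096 m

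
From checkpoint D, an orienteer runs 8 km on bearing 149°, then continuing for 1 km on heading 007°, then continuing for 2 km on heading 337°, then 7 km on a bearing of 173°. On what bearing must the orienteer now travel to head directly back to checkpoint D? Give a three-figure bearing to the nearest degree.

339°

Leg 1 (149°, 8 km): east 8 sin 149° = 4.12, north 8 cos 149° = -6.86
Leg 2 (007°, 1 km): east 1 sin 7° = 0.12, north 1 cos 7° = 0.99
Leg 3 (337°, 2 km): east 2 sin 337° = -0.78, north 2 cos 337° = 1.84
Leg 4 (173°, 7 km): east 7 sin 173° = 0.85, north 7 cos 173° = -6.95
Net displacement: 4.31 east, -10.97 north. Direction back to start is (-4.31, 10.97): bearing = atan2(-4.31, 10.97) mod 360° = 338.54° ≈ 339°.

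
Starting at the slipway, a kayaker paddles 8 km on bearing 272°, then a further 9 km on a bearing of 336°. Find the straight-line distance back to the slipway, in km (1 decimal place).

14.4 km

Leg 1 (272°, 8 km): east 8 sin 272° = -8.00, north 8 cos 272° = 0.28
Leg 2 (336°, 9 km): east 9 sin 336° = -3.66, north 9 cos 336° = 8.22
Net: -11.66 east, 8.50 north. Distance = √((-11.66)² + (8.50)²) = 14.427 km.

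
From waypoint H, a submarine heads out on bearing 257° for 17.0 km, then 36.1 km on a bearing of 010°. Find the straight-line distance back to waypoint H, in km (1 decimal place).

Leg 1 (257°, 17.0 km): east 17.0 sin 257° = -16.56, north 17.0 cos 257° = -3.82
Leg 2 (010°, 36.1 km): east 36.1 sin 10° = 6.27, north 36.1 cos 10° = 35.55
Net: -10.30 east, 31.73 north. Distance = √((-10.30)² + (31.73)²) = 33.356 km.

33.4 km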